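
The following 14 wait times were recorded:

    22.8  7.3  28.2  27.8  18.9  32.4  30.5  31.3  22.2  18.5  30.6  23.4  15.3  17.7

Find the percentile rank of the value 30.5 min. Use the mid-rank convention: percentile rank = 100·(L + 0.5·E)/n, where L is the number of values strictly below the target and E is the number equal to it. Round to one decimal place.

75.0

Sorted: 7.3, 15.3, 17.7, 18.5, 18.9, 22.2, 22.8, 23.4, 27.8, 28.2, 30.5, 30.6, 31.3, 32.4.
Count below 30.5: L = 10; count equal: E = 1; n = 14.
Percentile rank = 100·(10 + 0.5·1)/14 = 100·10.5/14 = 75.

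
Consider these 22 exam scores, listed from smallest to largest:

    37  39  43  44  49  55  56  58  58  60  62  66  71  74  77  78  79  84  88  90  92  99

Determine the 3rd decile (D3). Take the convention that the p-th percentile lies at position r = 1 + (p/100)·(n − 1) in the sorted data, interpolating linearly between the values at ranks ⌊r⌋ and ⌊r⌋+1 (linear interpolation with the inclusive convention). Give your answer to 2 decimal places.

n = 22.
r = 1 + (30/100)·(22 − 1) = 1 + 6.3 = 7.3.
Rank 7 is 56 and rank 8 is 58.
Interpolate: 56 + 0.3·(58 − 56) = 56 + 0.3·2 = 56.6.

56.60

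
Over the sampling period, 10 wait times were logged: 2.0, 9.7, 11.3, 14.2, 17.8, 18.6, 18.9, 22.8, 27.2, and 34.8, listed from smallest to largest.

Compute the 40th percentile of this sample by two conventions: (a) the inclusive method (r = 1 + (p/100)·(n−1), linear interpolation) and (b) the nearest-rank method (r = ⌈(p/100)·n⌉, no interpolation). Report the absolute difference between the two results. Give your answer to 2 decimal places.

2.16

n = 10.
(a) r = 4.6; between ranks 4 (14.2) and 5 (17.8): 16.36.
(b) the nearest-rank method: rank 4 → 14.2.
|16.36 − 14.2| = 2.16.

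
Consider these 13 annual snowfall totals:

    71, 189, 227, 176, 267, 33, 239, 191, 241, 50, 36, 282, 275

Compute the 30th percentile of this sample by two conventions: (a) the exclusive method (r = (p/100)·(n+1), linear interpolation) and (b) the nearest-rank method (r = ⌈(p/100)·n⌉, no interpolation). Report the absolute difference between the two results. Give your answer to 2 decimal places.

21.00

Sorted: 33, 36, 50, 71, 176, 189, 191, 227, 239, 241, 267, 275, 282.
n = 13.
(a) r = 4.2; between ranks 4 (71) and 5 (176): 92.
(b) the nearest-rank method: rank 4 → 71.
|92 − 71| = 21.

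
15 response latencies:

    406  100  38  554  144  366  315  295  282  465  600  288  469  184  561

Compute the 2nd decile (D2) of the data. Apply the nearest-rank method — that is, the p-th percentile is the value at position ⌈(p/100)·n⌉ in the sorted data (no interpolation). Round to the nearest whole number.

Sorted: 38, 100, 144, 184, 282, 288, 295, 315, 366, 406, 465, 469, 554, 561, 600.
n = 15.
Position = ⌈20/100 · 15⌉ = ⌈3⌉ = 3.
The value at rank 3 is 144.

144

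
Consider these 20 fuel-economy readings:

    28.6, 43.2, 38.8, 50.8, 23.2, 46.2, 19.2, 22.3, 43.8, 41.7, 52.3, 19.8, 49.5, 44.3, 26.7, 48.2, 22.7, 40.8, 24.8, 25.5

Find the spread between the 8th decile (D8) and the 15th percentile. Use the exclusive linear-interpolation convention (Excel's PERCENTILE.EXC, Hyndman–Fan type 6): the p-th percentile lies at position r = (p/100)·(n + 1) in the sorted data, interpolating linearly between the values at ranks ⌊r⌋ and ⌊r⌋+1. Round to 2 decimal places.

Sorted: 19.2, 19.8, 22.3, 22.7, 23.2, 24.8, 25.5, 26.7, 28.6, 38.8, 40.8, 41.7, 43.2, 43.8, 44.3, 46.2, 48.2, 49.5, 50.8, 52.3.
n = 20.
P15: r = 3.15; ranks 3–4 are 22.3, 22.7; interpolating gives 22.36.
P80: r = 16.8; ranks 16–17 are 46.2, 48.2; interpolating gives 47.8.
Difference: 47.8 − 22.36 = 25.44.

25.44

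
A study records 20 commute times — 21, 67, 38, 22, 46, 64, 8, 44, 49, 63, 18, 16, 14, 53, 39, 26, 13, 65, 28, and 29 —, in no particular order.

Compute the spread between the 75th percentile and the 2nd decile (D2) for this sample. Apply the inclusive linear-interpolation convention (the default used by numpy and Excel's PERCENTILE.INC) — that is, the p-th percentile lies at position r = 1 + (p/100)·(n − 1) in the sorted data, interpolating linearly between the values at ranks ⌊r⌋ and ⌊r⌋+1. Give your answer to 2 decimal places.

Sorted: 8, 13, 14, 16, 18, 21, 22, 26, 28, 29, 38, 39, 44, 46, 49, 53, 63, 64, 65, 67.
n = 20.
P20: r = 4.8; ranks 4–5 are 16, 18; interpolating gives 17.6.
P75: r = 15.25; ranks 15–16 are 49, 53; interpolating gives 50.
Difference: 50 − 17.6 = 32.4.

32.40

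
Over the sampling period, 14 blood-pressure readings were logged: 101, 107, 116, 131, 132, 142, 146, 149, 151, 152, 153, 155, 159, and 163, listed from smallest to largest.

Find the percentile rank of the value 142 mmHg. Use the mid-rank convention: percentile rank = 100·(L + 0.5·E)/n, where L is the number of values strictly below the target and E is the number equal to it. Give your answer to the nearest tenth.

Count below 142: L = 5; count equal: E = 1; n = 14.
Percentile rank = 100·(5 + 0.5·1)/14 = 100·5.5/14 = 39.29.

39.3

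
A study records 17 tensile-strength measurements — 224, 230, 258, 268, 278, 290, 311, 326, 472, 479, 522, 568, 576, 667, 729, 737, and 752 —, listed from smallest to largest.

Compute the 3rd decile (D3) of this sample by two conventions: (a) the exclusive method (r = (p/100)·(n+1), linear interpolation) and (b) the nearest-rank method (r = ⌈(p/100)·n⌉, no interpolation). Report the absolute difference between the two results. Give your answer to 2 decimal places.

n = 17.
(a) r = 5.4; between ranks 5 (278) and 6 (290): 282.8.
(b) the nearest-rank method: rank 6 → 290.
|282.8 − 290| = 7.2.

7.20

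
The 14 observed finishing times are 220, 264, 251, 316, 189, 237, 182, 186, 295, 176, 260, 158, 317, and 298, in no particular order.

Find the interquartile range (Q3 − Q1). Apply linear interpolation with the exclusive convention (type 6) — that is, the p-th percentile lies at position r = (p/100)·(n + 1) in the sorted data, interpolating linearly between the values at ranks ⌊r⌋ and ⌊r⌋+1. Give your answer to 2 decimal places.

110.75

Sorted: 158, 176, 182, 186, 189, 220, 237, 251, 260, 264, 295, 298, 316, 317.
n = 14.
P25: r = 3.75; ranks 3–4 are 182, 186; interpolating gives 185.
P75: r = 11.25; ranks 11–12 are 295, 298; interpolating gives 295.75.
Difference: 295.75 − 185 = 110.75.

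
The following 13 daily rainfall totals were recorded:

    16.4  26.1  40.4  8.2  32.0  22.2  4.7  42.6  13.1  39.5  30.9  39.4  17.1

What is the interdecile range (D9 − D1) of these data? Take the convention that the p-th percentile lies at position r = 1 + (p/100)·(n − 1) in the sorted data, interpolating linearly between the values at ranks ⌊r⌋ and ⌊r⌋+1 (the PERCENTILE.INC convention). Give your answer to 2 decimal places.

Sorted: 4.7, 8.2, 13.1, 16.4, 17.1, 22.2, 26.1, 30.9, 32.0, 39.4, 39.5, 40.4, 42.6.
n = 13.
P10: r = 2.2; ranks 2–3 are 8.2, 13.1; interpolating gives 9.18.
P90: r = 11.8; ranks 11–12 are 39.5, 40.4; interpolating gives 40.22.
Difference: 40.22 − 9.18 = 31.04.

31.04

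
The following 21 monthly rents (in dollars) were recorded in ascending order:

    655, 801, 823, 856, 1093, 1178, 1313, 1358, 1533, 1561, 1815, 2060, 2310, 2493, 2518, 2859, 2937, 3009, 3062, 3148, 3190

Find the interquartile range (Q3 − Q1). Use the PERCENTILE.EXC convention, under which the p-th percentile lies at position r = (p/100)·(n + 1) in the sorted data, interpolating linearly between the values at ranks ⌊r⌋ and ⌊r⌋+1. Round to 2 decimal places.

1762.50

n = 21.
P25: r = 5.5; ranks 5–6 are 1093, 1178; interpolating gives 1135.5.
P75: r = 16.5; ranks 16–17 are 2859, 2937; interpolating gives 2898.
Difference: 2898 − 1135.5 = 1762.5.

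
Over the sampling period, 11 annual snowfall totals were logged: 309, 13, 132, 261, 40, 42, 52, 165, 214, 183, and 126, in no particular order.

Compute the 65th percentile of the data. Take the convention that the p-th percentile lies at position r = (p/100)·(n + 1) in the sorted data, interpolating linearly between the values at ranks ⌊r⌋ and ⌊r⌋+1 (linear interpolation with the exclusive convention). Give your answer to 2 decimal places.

179.40

Sorted: 13, 40, 42, 52, 126, 132, 165, 183, 214, 261, 309.
n = 11.
r = (65/100)·(11 + 1) = 7.8.
Rank 7 is 165 and rank 8 is 183.
Interpolate: 165 + 0.8·(183 − 165) = 165 + 0.8·18 = 179.4.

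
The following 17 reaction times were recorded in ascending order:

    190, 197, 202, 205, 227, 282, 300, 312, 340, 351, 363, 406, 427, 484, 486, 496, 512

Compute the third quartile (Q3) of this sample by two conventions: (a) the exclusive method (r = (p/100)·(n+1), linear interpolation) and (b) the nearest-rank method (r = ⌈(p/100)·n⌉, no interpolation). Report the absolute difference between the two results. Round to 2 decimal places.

28.50

n = 17.
(a) r = 13.5; between ranks 13 (427) and 14 (484): 455.5.
(b) the nearest-rank method: rank 13 → 427.
|455.5 − 427| = 28.5.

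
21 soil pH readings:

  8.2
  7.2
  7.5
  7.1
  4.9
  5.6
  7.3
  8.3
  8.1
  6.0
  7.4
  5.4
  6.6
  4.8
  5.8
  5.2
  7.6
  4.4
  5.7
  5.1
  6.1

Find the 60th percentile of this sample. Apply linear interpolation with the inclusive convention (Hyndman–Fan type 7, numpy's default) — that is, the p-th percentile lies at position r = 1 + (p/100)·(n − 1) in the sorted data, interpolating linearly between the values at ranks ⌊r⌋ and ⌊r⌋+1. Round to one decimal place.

7.1

Sorted: 4.4, 4.8, 4.9, 5.1, 5.2, 5.4, 5.6, 5.7, 5.8, 6.0, 6.1, 6.6, 7.1, 7.2, 7.3, 7.4, 7.5, 7.6, 8.1, 8.2, 8.3.
n = 21.
r = 1 + (60/100)·(21 − 1) = 1 + 12 = 13.
r is an integer, so P60 is the value at rank 13: 7.1.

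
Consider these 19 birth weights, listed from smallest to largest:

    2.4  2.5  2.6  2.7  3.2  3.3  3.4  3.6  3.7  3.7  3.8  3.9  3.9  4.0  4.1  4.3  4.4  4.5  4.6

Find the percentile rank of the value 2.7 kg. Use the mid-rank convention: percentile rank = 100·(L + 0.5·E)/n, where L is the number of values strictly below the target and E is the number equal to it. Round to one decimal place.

Count below 2.7: L = 3; count equal: E = 1; n = 19.
Percentile rank = 100·(3 + 0.5·1)/19 = 100·3.5/19 = 18.42.

18.4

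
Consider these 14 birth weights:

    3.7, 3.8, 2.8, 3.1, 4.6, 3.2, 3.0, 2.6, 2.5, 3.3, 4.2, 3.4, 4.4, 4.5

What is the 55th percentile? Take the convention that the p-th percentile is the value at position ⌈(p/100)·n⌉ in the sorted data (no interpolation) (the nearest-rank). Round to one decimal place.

Sorted: 2.5, 2.6, 2.8, 3.0, 3.1, 3.2, 3.3, 3.4, 3.7, 3.8, 4.2, 4.4, 4.5, 4.6.
n = 14.
Position = ⌈55/100 · 14⌉ = ⌈7.7⌉ = 8.
The value at rank 8 is 3.4.

3.4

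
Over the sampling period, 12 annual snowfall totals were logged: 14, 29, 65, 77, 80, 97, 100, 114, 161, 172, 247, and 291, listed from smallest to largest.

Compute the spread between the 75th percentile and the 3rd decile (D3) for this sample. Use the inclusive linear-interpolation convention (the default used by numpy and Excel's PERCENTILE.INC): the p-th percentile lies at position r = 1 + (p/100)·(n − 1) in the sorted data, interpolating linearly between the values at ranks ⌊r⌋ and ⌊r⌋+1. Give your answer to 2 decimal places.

85.85

n = 12.
P30: r = 4.3; ranks 4–5 are 77, 80; interpolating gives 77.9.
P75: r = 9.25; ranks 9–10 are 161, 172; interpolating gives 163.75.
Difference: 163.75 − 77.9 = 85.85.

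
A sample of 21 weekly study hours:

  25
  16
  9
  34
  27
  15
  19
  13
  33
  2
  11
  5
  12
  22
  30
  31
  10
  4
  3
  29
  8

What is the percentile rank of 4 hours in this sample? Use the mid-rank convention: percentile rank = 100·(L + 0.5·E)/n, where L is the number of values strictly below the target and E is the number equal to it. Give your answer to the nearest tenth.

Sorted: 2, 3, 4, 5, 8, 9, 10, 11, 12, 13, 15, 16, 19, 22, 25, 27, 29, 30, 31, 33, 34.
Count below 4: L = 2; count equal: E = 1; n = 21.
Percentile rank = 100·(2 + 0.5·1)/21 = 100·2.5/21 = 11.9.

11.9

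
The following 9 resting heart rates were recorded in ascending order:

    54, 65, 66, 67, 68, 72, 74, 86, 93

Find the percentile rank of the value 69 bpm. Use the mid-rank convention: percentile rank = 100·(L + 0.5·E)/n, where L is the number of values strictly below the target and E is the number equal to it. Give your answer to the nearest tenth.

55.6

Count below 69: L = 5; count equal: E = 0; n = 9.
Percentile rank = 100·(5 + 0.5·0)/9 = 100·5/9 = 55.56.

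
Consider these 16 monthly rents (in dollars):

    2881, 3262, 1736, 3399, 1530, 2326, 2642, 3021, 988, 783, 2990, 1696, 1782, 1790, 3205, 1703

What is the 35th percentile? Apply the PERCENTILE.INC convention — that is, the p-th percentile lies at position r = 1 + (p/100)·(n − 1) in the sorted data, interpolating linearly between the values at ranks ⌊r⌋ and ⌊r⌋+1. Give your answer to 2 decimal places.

Sorted: 783, 988, 1530, 1696, 1703, 1736, 1782, 1790, 2326, 2642, 2881, 2990, 3021, 3205, 3262, 3399.
n = 16.
r = 1 + (35/100)·(16 − 1) = 1 + 5.25 = 6.25.
Rank 6 is 1736 and rank 7 is 1782.
Interpolate: 1736 + 0.25·(1782 − 1736) = 1736 + 0.25·46 = 1747.5.

1747.50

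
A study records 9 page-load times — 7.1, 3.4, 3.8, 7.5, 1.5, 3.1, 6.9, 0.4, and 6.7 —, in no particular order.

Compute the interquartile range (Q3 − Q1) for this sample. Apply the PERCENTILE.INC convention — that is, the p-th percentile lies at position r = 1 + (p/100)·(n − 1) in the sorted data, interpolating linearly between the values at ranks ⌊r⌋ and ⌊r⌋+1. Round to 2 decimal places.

3.80

Sorted: 0.4, 1.5, 3.1, 3.4, 3.8, 6.7, 6.9, 7.1, 7.5.
n = 9.
P25: r = 3 (integer) → 3.1.
P75: r = 7 (integer) → 6.9.
Difference: 6.9 − 3.1 = 3.8.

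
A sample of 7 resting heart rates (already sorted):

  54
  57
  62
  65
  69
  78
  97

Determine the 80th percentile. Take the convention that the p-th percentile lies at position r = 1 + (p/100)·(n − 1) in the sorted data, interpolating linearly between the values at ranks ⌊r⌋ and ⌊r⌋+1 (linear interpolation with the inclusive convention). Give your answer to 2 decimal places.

76.20

n = 7.
r = 1 + (80/100)·(7 − 1) = 1 + 4.8 = 5.8.
Rank 5 is 69 and rank 6 is 78.
Interpolate: 69 + 0.8·(78 − 69) = 69 + 0.8·9 = 76.2.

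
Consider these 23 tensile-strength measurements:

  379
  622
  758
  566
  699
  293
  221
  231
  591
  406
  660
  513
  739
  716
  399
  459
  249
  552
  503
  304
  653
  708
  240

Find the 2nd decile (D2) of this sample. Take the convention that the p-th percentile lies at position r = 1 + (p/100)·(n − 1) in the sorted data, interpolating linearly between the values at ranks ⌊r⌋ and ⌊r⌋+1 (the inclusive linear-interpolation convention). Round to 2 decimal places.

297.40

Sorted: 221, 231, 240, 249, 293, 304, 379, 399, 406, 459, 503, 513, 552, 566, 591, 622, 653, 660, 699, 708, 716, 739, 758.
n = 23.
r = 1 + (20/100)·(23 − 1) = 1 + 4.4 = 5.4.
Rank 5 is 293 and rank 6 is 304.
Interpolate: 293 + 0.4·(304 − 293) = 293 + 0.4·11 = 297.4.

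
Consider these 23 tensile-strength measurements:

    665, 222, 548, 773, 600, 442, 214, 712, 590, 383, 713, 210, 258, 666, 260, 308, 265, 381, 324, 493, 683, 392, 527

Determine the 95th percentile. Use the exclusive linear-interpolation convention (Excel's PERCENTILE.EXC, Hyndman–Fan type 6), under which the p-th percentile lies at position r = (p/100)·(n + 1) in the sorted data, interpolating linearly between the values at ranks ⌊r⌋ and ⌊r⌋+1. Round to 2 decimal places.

761.00

Sorted: 210, 214, 222, 258, 260, 265, 308, 324, 381, 383, 392, 442, 493, 527, 548, 590, 600, 665, 666, 683, 712, 713, 773.
n = 23.
r = (95/100)·(23 + 1) = 22.8.
Rank 22 is 713 and rank 23 is 773.
Interpolate: 713 + 0.8·(773 − 713) = 713 + 0.8·60 = 761.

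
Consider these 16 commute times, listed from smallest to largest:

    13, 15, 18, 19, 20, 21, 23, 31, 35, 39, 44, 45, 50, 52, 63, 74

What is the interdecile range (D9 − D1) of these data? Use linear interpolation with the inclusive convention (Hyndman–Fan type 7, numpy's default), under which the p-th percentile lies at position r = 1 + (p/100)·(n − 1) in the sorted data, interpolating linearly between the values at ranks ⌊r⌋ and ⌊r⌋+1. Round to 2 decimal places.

n = 16.
P10: r = 2.5; ranks 2–3 are 15, 18; interpolating gives 16.5.
P90: r = 14.5; ranks 14–15 are 52, 63; interpolating gives 57.5.
Difference: 57.5 − 16.5 = 41.

41.00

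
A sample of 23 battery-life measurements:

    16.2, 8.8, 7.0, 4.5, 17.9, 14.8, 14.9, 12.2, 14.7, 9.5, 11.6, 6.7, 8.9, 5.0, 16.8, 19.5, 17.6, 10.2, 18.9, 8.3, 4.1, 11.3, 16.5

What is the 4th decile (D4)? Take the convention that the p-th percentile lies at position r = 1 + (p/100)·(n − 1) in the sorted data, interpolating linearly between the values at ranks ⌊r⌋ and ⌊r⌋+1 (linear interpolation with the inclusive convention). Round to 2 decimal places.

10.06

Sorted: 4.1, 4.5, 5.0, 6.7, 7.0, 8.3, 8.8, 8.9, 9.5, 10.2, 11.3, 11.6, 12.2, 14.7, 14.8, 14.9, 16.2, 16.5, 16.8, 17.6, 17.9, 18.9, 19.5.
n = 23.
r = 1 + (40/100)·(23 − 1) = 1 + 8.8 = 9.8.
Rank 9 is 9.5 and rank 10 is 10.2.
Interpolate: 9.5 + 0.8·(10.2 − 9.5) = 9.5 + 0.8·0.7 = 10.06.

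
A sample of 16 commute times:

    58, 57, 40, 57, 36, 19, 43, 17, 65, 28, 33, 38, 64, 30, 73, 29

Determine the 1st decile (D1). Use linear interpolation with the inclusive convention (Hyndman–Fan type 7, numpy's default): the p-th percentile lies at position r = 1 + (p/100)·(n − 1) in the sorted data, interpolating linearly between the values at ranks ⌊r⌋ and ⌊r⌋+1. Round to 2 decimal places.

23.50

Sorted: 17, 19, 28, 29, 30, 33, 36, 38, 40, 43, 57, 57, 58, 64, 65, 73.
n = 16.
r = 1 + (10/100)·(16 − 1) = 1 + 1.5 = 2.5.
Rank 2 is 19 and rank 3 is 28.
Interpolate: 19 + 0.5·(28 − 19) = 19 + 0.5·9 = 23.5.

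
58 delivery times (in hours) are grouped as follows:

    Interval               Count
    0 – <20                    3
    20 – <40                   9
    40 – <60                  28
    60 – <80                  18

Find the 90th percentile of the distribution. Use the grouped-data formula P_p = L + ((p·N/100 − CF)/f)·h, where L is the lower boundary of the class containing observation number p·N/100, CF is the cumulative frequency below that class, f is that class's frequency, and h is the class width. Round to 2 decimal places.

N = 58; target position k = 90/100 · 58 = 52.2.
Cumulative frequencies: 3, 12, 40, 58.
Observation 52.2 falls in the class 60 – <80.
L = 60, CF = 40, f = 18, h = 20.
P90 = 60 + ((52.2 − 40)/18)·20 = 60 + 13.5556 = 73.5556.

73.56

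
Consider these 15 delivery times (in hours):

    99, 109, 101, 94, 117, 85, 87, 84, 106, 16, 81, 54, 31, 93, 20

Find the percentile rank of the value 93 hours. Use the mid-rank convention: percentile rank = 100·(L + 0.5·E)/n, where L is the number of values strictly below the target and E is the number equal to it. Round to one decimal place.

56.7

Sorted: 16, 20, 31, 54, 81, 84, 85, 87, 93, 94, 99, 101, 106, 109, 117.
Count below 93: L = 8; count equal: E = 1; n = 15.
Percentile rank = 100·(8 + 0.5·1)/15 = 100·8.5/15 = 56.67.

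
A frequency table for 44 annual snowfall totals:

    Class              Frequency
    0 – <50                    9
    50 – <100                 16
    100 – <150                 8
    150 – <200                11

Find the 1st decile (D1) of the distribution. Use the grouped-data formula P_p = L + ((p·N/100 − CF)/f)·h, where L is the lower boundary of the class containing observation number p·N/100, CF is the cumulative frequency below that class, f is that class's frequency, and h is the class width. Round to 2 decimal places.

N = 44; target position k = 10/100 · 44 = 4.4.
Cumulative frequencies: 9, 25, 33, 44.
Observation 4.4 falls in the class 0 – <50.
L = 0, CF = 0, f = 9, h = 50.
P10 = 0 + ((4.4 − 0)/9)·50 = 0 + 24.4444 = 24.4444.

24.44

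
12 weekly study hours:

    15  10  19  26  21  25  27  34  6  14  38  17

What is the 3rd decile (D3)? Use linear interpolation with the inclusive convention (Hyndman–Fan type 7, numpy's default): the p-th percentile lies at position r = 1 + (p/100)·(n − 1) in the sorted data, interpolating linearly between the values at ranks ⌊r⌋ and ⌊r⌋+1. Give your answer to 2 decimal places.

Sorted: 6, 10, 14, 15, 17, 19, 21, 25, 26, 27, 34, 38.
n = 12.
r = 1 + (30/100)·(12 − 1) = 1 + 3.3 = 4.3.
Rank 4 is 15 and rank 5 is 17.
Interpolate: 15 + 0.3·(17 − 15) = 15 + 0.3·2 = 15.6.

15.60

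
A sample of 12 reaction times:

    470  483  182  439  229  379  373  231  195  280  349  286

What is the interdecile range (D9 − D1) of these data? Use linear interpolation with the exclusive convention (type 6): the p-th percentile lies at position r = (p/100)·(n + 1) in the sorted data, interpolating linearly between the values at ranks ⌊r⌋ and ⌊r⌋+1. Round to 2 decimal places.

293.20

Sorted: 182, 195, 229, 231, 280, 286, 349, 373, 379, 439, 470, 483.
n = 12.
P10: r = 1.3; ranks 1–2 are 182, 195; interpolating gives 185.9.
P90: r = 11.7; ranks 11–12 are 470, 483; interpolating gives 479.1.
Difference: 479.1 − 185.9 = 293.2.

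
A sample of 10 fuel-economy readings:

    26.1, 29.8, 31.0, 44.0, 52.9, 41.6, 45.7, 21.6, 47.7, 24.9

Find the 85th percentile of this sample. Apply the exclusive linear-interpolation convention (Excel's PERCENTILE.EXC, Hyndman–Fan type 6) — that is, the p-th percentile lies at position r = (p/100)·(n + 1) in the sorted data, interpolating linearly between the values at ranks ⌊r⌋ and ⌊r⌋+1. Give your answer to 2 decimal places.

Sorted: 21.6, 24.9, 26.1, 29.8, 31.0, 41.6, 44.0, 45.7, 47.7, 52.9.
n = 10.
r = (85/100)·(10 + 1) = 9.35.
Rank 9 is 47.7 and rank 10 is 52.9.
Interpolate: 47.7 + 0.35·(52.9 − 47.7) = 47.7 + 0.35·5.2 = 49.52.

49.52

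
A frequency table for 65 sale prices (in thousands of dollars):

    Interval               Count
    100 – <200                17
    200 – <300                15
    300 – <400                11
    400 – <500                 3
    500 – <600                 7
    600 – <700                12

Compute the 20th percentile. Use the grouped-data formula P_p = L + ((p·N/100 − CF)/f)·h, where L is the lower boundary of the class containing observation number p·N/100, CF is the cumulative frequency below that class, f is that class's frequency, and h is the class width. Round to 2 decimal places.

176.47

N = 65; target position k = 20/100 · 65 = 13.
Cumulative frequencies: 17, 32, 43, 46, 53, 65.
Observation 13 falls in the class 100 – <200.
L = 100, CF = 0, f = 17, h = 100.
P20 = 100 + ((13 − 0)/17)·100 = 100 + 76.4706 = 176.471.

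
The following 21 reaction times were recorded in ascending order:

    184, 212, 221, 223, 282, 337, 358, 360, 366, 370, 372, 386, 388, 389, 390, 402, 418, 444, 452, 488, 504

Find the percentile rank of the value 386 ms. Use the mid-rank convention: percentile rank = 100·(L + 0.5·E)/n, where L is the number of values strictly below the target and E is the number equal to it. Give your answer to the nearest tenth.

54.8

Count below 386: L = 11; count equal: E = 1; n = 21.
Percentile rank = 100·(11 + 0.5·1)/21 = 100·11.5/21 = 54.76.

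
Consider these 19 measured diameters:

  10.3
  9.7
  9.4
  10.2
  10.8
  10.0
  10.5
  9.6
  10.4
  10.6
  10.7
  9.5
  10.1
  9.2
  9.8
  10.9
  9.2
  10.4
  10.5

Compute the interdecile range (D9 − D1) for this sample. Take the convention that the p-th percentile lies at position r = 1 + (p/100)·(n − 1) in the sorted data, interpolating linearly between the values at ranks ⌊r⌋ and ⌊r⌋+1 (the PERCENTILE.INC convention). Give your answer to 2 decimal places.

1.36

Sorted: 9.2, 9.2, 9.4, 9.5, 9.6, 9.7, 9.8, 10.0, 10.1, 10.2, 10.3, 10.4, 10.4, 10.5, 10.5, 10.6, 10.7, 10.8, 10.9.
n = 19.
P10: r = 2.8; ranks 2–3 are 9.2, 9.4; interpolating gives 9.36.
P90: r = 17.2; ranks 17–18 are 10.7, 10.8; interpolating gives 10.72.
Difference: 10.72 − 9.36 = 1.36.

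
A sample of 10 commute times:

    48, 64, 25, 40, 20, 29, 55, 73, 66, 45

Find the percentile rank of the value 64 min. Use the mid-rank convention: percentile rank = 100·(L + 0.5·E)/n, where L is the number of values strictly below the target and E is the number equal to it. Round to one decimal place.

Sorted: 20, 25, 29, 40, 45, 48, 55, 64, 66, 73.
Count below 64: L = 7; count equal: E = 1; n = 10.
Percentile rank = 100·(7 + 0.5·1)/10 = 100·7.5/10 = 75.

75.0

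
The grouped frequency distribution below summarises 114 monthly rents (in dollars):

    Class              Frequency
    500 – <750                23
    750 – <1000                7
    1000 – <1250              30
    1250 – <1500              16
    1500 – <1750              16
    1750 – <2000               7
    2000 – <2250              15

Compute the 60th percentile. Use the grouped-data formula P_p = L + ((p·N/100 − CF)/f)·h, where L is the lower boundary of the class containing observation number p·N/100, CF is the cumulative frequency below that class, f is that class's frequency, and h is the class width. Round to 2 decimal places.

N = 114; target position k = 60/100 · 114 = 68.4.
Cumulative frequencies: 23, 30, 60, 76, 92, 99, 114.
Observation 68.4 falls in the class 1250 – <1500.
L = 1250, CF = 60, f = 16, h = 250.
P60 = 1250 + ((68.4 − 60)/16)·250 = 1250 + 131.25 = 1381.25.

1381.25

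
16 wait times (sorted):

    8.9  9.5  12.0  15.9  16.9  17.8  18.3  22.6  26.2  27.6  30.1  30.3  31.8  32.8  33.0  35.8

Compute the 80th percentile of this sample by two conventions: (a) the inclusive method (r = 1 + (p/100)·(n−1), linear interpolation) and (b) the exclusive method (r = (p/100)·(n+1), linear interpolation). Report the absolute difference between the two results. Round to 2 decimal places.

n = 16.
(a) r = 13 → value at rank 13 = 31.8.
(b) r = 13.6; between ranks 13 (31.8) and 14 (32.8): 32.4.
|31.8 − 32.4| = 0.6.

0.60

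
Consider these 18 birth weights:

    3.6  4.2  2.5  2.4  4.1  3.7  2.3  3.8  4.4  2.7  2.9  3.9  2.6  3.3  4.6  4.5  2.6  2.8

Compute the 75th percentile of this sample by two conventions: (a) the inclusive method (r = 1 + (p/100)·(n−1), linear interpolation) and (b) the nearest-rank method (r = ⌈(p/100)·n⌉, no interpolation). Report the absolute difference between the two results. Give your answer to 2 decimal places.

Sorted: 2.3, 2.4, 2.5, 2.6, 2.6, 2.7, 2.8, 2.9, 3.3, 3.6, 3.7, 3.8, 3.9, 4.1, 4.2, 4.4, 4.5, 4.6.
n = 18.
(a) r = 13.75; between ranks 13 (3.9) and 14 (4.1): 4.05.
(b) the nearest-rank method: rank 14 → 4.1.
|4.05 − 4.1| = 0.05.

0.05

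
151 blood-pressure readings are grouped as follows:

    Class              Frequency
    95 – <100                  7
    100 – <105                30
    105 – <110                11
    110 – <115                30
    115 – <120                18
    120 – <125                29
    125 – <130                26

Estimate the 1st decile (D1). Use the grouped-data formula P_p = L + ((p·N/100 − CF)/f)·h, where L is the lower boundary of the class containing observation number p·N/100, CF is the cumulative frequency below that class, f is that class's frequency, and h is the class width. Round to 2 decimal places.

N = 151; target position k = 10/100 · 151 = 15.1.
Cumulative frequencies: 7, 37, 48, 78, 96, 125, 151.
Observation 15.1 falls in the class 100 – <105.
L = 100, CF = 7, f = 30, h = 5.
P10 = 100 + ((15.1 − 7)/30)·5 = 100 + 1.35 = 101.35.

101.35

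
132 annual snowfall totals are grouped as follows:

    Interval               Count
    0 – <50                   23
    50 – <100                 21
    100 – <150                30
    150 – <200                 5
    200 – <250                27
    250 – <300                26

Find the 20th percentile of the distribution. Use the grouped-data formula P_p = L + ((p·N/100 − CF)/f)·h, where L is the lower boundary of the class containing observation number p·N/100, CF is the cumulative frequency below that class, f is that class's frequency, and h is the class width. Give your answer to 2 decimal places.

N = 132; target position k = 20/100 · 132 = 26.4.
Cumulative frequencies: 23, 44, 74, 79, 106, 132.
Observation 26.4 falls in the class 50 – <100.
L = 50, CF = 23, f = 21, h = 50.
P20 = 50 + ((26.4 − 23)/21)·50 = 50 + 8.09524 = 58.0952.

58.10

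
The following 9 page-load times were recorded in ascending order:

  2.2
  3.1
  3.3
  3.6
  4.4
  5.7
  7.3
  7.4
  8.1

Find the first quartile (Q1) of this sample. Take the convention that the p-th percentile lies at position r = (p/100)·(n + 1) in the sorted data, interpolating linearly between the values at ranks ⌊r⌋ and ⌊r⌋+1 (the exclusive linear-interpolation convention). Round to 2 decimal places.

n = 9.
r = (25/100)·(9 + 1) = 2.5.
Rank 2 is 3.1 and rank 3 is 3.3.
Interpolate: 3.1 + 0.5·(3.3 − 3.1) = 3.1 + 0.5·0.2 = 3.2.

3.20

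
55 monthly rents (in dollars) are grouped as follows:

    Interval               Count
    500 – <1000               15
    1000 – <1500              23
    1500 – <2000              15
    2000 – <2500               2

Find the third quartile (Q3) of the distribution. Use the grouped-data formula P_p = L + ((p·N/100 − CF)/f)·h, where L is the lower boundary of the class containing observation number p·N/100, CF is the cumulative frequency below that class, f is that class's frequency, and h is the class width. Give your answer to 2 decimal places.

N = 55; target position k = 75/100 · 55 = 41.25.
Cumulative frequencies: 15, 38, 53, 55.
Observation 41.25 falls in the class 1500 – <2000.
L = 1500, CF = 38, f = 15, h = 500.
P75 = 1500 + ((41.25 − 38)/15)·500 = 1500 + 108.333 = 1608.33.

1608.33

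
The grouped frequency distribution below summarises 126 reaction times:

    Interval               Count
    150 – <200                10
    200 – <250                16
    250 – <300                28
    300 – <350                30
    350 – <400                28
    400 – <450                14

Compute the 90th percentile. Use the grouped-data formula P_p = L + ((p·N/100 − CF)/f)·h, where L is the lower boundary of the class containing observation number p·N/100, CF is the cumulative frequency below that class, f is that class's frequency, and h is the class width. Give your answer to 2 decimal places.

405.00

N = 126; target position k = 90/100 · 126 = 113.4.
Cumulative frequencies: 10, 26, 54, 84, 112, 126.
Observation 113.4 falls in the class 400 – <450.
L = 400, CF = 112, f = 14, h = 50.
P90 = 400 + ((113.4 − 112)/14)·50 = 400 + 5 = 405.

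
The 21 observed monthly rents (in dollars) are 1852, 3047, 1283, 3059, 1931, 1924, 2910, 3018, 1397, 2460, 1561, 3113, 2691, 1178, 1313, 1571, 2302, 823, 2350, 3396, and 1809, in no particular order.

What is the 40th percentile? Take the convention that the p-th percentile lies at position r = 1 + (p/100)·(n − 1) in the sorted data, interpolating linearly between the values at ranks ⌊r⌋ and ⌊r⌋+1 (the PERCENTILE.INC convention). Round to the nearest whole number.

1852

Sorted: 823, 1178, 1283, 1313, 1397, 1561, 1571, 1809, 1852, 1924, 1931, 2302, 2350, 2460, 2691, 2910, 3018, 3047, 3059, 3113, 3396.
n = 21.
r = 1 + (40/100)·(21 − 1) = 1 + 8 = 9.
r is an integer, so P40 is the value at rank 9: 1852.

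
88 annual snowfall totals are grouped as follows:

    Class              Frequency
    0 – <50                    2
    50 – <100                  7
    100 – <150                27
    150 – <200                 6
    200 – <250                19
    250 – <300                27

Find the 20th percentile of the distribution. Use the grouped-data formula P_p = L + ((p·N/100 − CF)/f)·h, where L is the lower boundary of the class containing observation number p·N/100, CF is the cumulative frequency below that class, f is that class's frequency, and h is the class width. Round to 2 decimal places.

115.93

N = 88; target position k = 20/100 · 88 = 17.6.
Cumulative frequencies: 2, 9, 36, 42, 61, 88.
Observation 17.6 falls in the class 100 – <150.
L = 100, CF = 9, f = 27, h = 50.
P20 = 100 + ((17.6 − 9)/27)·50 = 100 + 15.9259 = 115.926.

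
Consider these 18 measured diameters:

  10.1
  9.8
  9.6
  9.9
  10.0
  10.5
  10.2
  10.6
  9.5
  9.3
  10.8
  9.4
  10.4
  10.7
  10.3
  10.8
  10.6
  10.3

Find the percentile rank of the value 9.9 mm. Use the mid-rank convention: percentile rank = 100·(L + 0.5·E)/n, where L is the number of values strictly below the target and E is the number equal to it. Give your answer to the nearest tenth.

30.6

Sorted: 9.3, 9.4, 9.5, 9.6, 9.8, 9.9, 10.0, 10.1, 10.2, 10.3, 10.3, 10.4, 10.5, 10.6, 10.6, 10.7, 10.8, 10.8.
Count below 9.9: L = 5; count equal: E = 1; n = 18.
Percentile rank = 100·(5 + 0.5·1)/18 = 100·5.5/18 = 30.56.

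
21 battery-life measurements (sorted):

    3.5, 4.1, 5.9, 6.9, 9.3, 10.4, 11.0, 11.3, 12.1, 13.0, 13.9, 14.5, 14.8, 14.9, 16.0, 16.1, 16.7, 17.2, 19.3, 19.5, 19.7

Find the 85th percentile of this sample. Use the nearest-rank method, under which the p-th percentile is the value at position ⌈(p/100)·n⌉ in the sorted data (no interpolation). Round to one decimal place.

n = 21.
Position = ⌈85/100 · 21⌉ = ⌈17.85⌉ = 18.
The value at rank 18 is 17.2.

17.2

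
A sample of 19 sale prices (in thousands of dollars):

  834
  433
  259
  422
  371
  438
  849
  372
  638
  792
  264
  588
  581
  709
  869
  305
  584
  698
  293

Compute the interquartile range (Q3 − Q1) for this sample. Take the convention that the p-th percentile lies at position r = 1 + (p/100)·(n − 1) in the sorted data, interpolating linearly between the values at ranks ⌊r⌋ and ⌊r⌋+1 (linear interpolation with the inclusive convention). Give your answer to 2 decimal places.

332.00

Sorted: 259, 264, 293, 305, 371, 372, 422, 433, 438, 581, 584, 588, 638, 698, 709, 792, 834, 849, 869.
n = 19.
P25: r = 5.5; ranks 5–6 are 371, 372; interpolating gives 371.5.
P75: r = 14.5; ranks 14–15 are 698, 709; interpolating gives 703.5.
Difference: 703.5 − 371.5 = 332.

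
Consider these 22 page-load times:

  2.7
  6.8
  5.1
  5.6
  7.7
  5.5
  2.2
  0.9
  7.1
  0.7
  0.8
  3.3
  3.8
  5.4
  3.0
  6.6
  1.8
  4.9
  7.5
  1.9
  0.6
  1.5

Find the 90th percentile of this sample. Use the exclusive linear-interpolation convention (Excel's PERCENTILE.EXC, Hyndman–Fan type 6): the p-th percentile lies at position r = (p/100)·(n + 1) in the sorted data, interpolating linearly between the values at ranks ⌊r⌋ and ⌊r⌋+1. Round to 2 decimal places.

Sorted: 0.6, 0.7, 0.8, 0.9, 1.5, 1.8, 1.9, 2.2, 2.7, 3.0, 3.3, 3.8, 4.9, 5.1, 5.4, 5.5, 5.6, 6.6, 6.8, 7.1, 7.5, 7.7.
n = 22.
r = (90/100)·(22 + 1) = 20.7.
Rank 20 is 7.1 and rank 21 is 7.5.
Interpolate: 7.1 + 0.7·(7.5 − 7.1) = 7.1 + 0.7·0.4 = 7.38.

7.38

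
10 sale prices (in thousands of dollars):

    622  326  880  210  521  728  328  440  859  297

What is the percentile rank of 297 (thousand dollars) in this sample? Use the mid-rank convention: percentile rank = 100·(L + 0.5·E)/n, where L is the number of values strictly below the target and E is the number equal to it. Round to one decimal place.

15.0

Sorted: 210, 297, 326, 328, 440, 521, 622, 728, 859, 880.
Count below 297: L = 1; count equal: E = 1; n = 10.
Percentile rank = 100·(1 + 0.5·1)/10 = 100·1.5/10 = 15.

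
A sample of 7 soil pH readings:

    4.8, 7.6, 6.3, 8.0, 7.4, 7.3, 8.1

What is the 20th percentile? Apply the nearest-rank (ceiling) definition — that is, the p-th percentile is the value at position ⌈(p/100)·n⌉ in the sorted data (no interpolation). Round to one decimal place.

Sorted: 4.8, 6.3, 7.3, 7.4, 7.6, 8.0, 8.1.
n = 7.
Position = ⌈20/100 · 7⌉ = ⌈1.4⌉ = 2.
The value at rank 2 is 6.3.

6.3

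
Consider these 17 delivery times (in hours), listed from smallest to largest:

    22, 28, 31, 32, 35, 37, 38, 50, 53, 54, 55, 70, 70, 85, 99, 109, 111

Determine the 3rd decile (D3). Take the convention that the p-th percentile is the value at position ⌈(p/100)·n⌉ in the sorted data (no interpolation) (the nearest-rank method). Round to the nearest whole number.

37

n = 17.
Position = ⌈30/100 · 17⌉ = ⌈5.1⌉ = 6.
The value at rank 6 is 37.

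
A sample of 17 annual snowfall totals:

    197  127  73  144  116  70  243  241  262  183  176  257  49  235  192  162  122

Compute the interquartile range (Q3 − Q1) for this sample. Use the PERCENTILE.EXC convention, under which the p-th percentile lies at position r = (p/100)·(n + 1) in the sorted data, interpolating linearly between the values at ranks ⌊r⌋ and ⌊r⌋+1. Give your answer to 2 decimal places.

Sorted: 49, 70, 73, 116, 122, 127, 144, 162, 176, 183, 192, 197, 235, 241, 243, 257, 262.
n = 17.
P25: r = 4.5; ranks 4–5 are 116, 122; interpolating gives 119.
P75: r = 13.5; ranks 13–14 are 235, 241; interpolating gives 238.
Difference: 238 − 119 = 119.

119.00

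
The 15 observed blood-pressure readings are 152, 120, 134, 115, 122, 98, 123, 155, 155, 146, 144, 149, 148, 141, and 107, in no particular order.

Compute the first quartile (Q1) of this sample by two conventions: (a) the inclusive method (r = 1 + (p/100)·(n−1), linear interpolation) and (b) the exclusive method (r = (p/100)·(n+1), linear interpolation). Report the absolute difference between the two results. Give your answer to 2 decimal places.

Sorted: 98, 107, 115, 120, 122, 123, 134, 141, 144, 146, 148, 149, 152, 155, 155.
n = 15.
(a) r = 4.5; between ranks 4 (120) and 5 (122): 121.
(b) r = 4 → value at rank 4 = 120.
|121 − 120| = 1.

1.00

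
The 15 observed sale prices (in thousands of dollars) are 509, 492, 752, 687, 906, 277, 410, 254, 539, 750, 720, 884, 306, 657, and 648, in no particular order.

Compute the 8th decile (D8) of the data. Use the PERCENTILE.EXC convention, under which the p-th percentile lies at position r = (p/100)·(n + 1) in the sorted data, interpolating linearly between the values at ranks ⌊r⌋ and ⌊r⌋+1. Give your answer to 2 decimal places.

Sorted: 254, 277, 306, 410, 492, 509, 539, 648, 657, 687, 720, 750, 752, 884, 906.
n = 15.
r = (80/100)·(15 + 1) = 12.8.
Rank 12 is 750 and rank 13 is 752.
Interpolate: 750 + 0.8·(752 − 750) = 750 + 0.8·2 = 751.6.

751.60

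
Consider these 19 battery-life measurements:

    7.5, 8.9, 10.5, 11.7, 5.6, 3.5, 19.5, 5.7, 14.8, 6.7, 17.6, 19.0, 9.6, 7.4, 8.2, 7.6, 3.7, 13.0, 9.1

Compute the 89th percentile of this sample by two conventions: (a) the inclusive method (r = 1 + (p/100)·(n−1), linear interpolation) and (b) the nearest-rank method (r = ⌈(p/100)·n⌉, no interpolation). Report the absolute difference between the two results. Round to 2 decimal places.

0.03

Sorted: 3.5, 3.7, 5.6, 5.7, 6.7, 7.4, 7.5, 7.6, 8.2, 8.9, 9.1, 9.6, 10.5, 11.7, 13.0, 14.8, 17.6, 19.0, 19.5.
n = 19.
(a) r = 17.02; between ranks 17 (17.6) and 18 (19.0): 17.628.
(b) the nearest-rank method: rank 17 → 17.6.
|17.628 − 17.6| = 0.028.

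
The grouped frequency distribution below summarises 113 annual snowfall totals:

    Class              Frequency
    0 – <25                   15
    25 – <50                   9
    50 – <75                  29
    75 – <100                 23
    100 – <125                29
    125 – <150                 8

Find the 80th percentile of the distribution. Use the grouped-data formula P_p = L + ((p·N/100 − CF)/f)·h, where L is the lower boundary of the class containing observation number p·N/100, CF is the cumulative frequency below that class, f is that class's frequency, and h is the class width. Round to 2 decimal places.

112.41

N = 113; target position k = 80/100 · 113 = 90.4.
Cumulative frequencies: 15, 24, 53, 76, 105, 113.
Observation 90.4 falls in the class 100 – <125.
L = 100, CF = 76, f = 29, h = 25.
P80 = 100 + ((90.4 − 76)/29)·25 = 100 + 12.4138 = 112.414.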